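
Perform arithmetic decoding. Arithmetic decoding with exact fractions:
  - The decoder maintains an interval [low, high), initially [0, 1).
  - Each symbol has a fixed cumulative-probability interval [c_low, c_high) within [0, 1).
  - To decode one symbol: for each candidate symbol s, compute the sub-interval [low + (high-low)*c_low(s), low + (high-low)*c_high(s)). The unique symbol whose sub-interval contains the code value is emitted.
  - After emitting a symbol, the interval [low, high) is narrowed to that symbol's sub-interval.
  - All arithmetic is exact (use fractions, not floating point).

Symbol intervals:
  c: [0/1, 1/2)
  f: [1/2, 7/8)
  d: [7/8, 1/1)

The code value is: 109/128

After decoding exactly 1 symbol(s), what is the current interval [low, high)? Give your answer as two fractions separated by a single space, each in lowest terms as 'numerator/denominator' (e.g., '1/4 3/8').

Step 1: interval [0/1, 1/1), width = 1/1 - 0/1 = 1/1
  'c': [0/1 + 1/1*0/1, 0/1 + 1/1*1/2) = [0/1, 1/2)
  'f': [0/1 + 1/1*1/2, 0/1 + 1/1*7/8) = [1/2, 7/8) <- contains code 109/128
  'd': [0/1 + 1/1*7/8, 0/1 + 1/1*1/1) = [7/8, 1/1)
  emit 'f', narrow to [1/2, 7/8)

Answer: 1/2 7/8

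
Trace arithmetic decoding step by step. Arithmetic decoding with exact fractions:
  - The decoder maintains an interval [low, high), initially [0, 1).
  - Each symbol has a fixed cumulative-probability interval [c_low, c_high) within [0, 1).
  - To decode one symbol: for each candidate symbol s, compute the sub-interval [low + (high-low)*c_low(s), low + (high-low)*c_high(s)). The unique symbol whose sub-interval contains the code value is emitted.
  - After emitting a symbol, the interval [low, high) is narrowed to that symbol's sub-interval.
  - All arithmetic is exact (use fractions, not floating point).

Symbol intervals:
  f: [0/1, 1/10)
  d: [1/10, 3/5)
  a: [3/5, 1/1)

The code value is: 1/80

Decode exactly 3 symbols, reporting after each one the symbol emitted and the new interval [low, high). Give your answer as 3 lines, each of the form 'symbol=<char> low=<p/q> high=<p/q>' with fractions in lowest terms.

Answer: symbol=f low=0/1 high=1/10
symbol=d low=1/100 high=3/50
symbol=f low=1/100 high=3/200

Derivation:
Step 1: interval [0/1, 1/1), width = 1/1 - 0/1 = 1/1
  'f': [0/1 + 1/1*0/1, 0/1 + 1/1*1/10) = [0/1, 1/10) <- contains code 1/80
  'd': [0/1 + 1/1*1/10, 0/1 + 1/1*3/5) = [1/10, 3/5)
  'a': [0/1 + 1/1*3/5, 0/1 + 1/1*1/1) = [3/5, 1/1)
  emit 'f', narrow to [0/1, 1/10)
Step 2: interval [0/1, 1/10), width = 1/10 - 0/1 = 1/10
  'f': [0/1 + 1/10*0/1, 0/1 + 1/10*1/10) = [0/1, 1/100)
  'd': [0/1 + 1/10*1/10, 0/1 + 1/10*3/5) = [1/100, 3/50) <- contains code 1/80
  'a': [0/1 + 1/10*3/5, 0/1 + 1/10*1/1) = [3/50, 1/10)
  emit 'd', narrow to [1/100, 3/50)
Step 3: interval [1/100, 3/50), width = 3/50 - 1/100 = 1/20
  'f': [1/100 + 1/20*0/1, 1/100 + 1/20*1/10) = [1/100, 3/200) <- contains code 1/80
  'd': [1/100 + 1/20*1/10, 1/100 + 1/20*3/5) = [3/200, 1/25)
  'a': [1/100 + 1/20*3/5, 1/100 + 1/20*1/1) = [1/25, 3/50)
  emit 'f', narrow to [1/100, 3/200)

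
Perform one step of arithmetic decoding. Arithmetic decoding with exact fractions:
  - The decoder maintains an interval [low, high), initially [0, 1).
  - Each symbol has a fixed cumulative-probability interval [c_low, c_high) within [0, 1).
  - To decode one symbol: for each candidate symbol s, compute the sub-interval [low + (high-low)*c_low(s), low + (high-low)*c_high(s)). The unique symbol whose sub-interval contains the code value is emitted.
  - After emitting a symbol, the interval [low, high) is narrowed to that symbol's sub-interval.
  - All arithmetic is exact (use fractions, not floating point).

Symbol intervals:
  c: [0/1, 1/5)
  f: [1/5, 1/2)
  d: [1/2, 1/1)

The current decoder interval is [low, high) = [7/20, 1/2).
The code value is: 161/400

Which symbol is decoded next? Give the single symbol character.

Interval width = high − low = 1/2 − 7/20 = 3/20
Scaled code = (code − low) / width = (161/400 − 7/20) / 3/20 = 7/20
  c: [0/1, 1/5) 
  f: [1/5, 1/2) ← scaled code falls here ✓
  d: [1/2, 1/1) 

Answer: f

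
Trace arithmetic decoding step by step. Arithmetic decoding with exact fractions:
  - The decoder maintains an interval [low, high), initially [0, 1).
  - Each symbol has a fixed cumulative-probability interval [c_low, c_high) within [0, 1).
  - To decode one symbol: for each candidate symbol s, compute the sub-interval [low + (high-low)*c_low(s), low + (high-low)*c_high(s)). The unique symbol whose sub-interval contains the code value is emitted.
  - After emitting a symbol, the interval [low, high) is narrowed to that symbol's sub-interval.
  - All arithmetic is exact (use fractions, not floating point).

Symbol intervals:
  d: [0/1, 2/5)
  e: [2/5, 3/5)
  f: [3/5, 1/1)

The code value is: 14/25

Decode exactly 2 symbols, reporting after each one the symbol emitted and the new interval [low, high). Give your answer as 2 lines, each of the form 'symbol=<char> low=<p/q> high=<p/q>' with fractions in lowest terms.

Answer: symbol=e low=2/5 high=3/5
symbol=f low=13/25 high=3/5

Derivation:
Step 1: interval [0/1, 1/1), width = 1/1 - 0/1 = 1/1
  'd': [0/1 + 1/1*0/1, 0/1 + 1/1*2/5) = [0/1, 2/5)
  'e': [0/1 + 1/1*2/5, 0/1 + 1/1*3/5) = [2/5, 3/5) <- contains code 14/25
  'f': [0/1 + 1/1*3/5, 0/1 + 1/1*1/1) = [3/5, 1/1)
  emit 'e', narrow to [2/5, 3/5)
Step 2: interval [2/5, 3/5), width = 3/5 - 2/5 = 1/5
  'd': [2/5 + 1/5*0/1, 2/5 + 1/5*2/5) = [2/5, 12/25)
  'e': [2/5 + 1/5*2/5, 2/5 + 1/5*3/5) = [12/25, 13/25)
  'f': [2/5 + 1/5*3/5, 2/5 + 1/5*1/1) = [13/25, 3/5) <- contains code 14/25
  emit 'f', narrow to [13/25, 3/5)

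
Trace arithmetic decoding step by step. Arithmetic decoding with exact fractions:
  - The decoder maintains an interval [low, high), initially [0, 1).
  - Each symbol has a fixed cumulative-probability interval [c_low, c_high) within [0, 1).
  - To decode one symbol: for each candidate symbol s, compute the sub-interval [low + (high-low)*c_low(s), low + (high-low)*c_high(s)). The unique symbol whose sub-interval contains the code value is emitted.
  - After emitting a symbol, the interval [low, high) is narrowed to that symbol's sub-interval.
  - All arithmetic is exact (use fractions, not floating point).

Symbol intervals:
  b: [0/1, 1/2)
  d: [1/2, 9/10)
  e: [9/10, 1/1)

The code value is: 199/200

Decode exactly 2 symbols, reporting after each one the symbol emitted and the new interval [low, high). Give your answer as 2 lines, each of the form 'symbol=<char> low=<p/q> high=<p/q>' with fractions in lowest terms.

Answer: symbol=e low=9/10 high=1/1
symbol=e low=99/100 high=1/1

Derivation:
Step 1: interval [0/1, 1/1), width = 1/1 - 0/1 = 1/1
  'b': [0/1 + 1/1*0/1, 0/1 + 1/1*1/2) = [0/1, 1/2)
  'd': [0/1 + 1/1*1/2, 0/1 + 1/1*9/10) = [1/2, 9/10)
  'e': [0/1 + 1/1*9/10, 0/1 + 1/1*1/1) = [9/10, 1/1) <- contains code 199/200
  emit 'e', narrow to [9/10, 1/1)
Step 2: interval [9/10, 1/1), width = 1/1 - 9/10 = 1/10
  'b': [9/10 + 1/10*0/1, 9/10 + 1/10*1/2) = [9/10, 19/20)
  'd': [9/10 + 1/10*1/2, 9/10 + 1/10*9/10) = [19/20, 99/100)
  'e': [9/10 + 1/10*9/10, 9/10 + 1/10*1/1) = [99/100, 1/1) <- contains code 199/200
  emit 'e', narrow to [99/100, 1/1)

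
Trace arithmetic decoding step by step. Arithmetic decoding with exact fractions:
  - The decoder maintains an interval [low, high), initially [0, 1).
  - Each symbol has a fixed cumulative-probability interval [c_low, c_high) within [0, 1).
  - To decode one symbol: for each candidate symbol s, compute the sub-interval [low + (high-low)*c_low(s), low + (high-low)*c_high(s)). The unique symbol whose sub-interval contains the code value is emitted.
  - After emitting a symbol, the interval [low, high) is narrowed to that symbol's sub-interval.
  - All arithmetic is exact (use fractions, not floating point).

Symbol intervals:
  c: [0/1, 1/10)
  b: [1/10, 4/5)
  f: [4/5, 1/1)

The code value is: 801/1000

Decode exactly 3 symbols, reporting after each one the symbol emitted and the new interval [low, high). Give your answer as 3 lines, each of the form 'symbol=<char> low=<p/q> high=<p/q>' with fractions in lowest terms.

Answer: symbol=f low=4/5 high=1/1
symbol=c low=4/5 high=41/50
symbol=c low=4/5 high=401/500

Derivation:
Step 1: interval [0/1, 1/1), width = 1/1 - 0/1 = 1/1
  'c': [0/1 + 1/1*0/1, 0/1 + 1/1*1/10) = [0/1, 1/10)
  'b': [0/1 + 1/1*1/10, 0/1 + 1/1*4/5) = [1/10, 4/5)
  'f': [0/1 + 1/1*4/5, 0/1 + 1/1*1/1) = [4/5, 1/1) <- contains code 801/1000
  emit 'f', narrow to [4/5, 1/1)
Step 2: interval [4/5, 1/1), width = 1/1 - 4/5 = 1/5
  'c': [4/5 + 1/5*0/1, 4/5 + 1/5*1/10) = [4/5, 41/50) <- contains code 801/1000
  'b': [4/5 + 1/5*1/10, 4/5 + 1/5*4/5) = [41/50, 24/25)
  'f': [4/5 + 1/5*4/5, 4/5 + 1/5*1/1) = [24/25, 1/1)
  emit 'c', narrow to [4/5, 41/50)
Step 3: interval [4/5, 41/50), width = 41/50 - 4/5 = 1/50
  'c': [4/5 + 1/50*0/1, 4/5 + 1/50*1/10) = [4/5, 401/500) <- contains code 801/1000
  'b': [4/5 + 1/50*1/10, 4/5 + 1/50*4/5) = [401/500, 102/125)
  'f': [4/5 + 1/50*4/5, 4/5 + 1/50*1/1) = [102/125, 41/50)
  emit 'c', narrow to [4/5, 401/500)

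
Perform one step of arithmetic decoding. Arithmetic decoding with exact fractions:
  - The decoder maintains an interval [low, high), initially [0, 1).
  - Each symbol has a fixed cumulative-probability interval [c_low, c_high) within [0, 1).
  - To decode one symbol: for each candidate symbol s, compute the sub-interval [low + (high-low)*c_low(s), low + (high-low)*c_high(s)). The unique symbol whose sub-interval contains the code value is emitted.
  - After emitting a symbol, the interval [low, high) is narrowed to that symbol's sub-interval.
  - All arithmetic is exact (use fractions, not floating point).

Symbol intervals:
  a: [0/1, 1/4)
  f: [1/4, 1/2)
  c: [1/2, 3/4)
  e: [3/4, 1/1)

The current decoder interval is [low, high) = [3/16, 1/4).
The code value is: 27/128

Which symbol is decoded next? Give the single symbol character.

Answer: f

Derivation:
Interval width = high − low = 1/4 − 3/16 = 1/16
Scaled code = (code − low) / width = (27/128 − 3/16) / 1/16 = 3/8
  a: [0/1, 1/4) 
  f: [1/4, 1/2) ← scaled code falls here ✓
  c: [1/2, 3/4) 
  e: [3/4, 1/1) 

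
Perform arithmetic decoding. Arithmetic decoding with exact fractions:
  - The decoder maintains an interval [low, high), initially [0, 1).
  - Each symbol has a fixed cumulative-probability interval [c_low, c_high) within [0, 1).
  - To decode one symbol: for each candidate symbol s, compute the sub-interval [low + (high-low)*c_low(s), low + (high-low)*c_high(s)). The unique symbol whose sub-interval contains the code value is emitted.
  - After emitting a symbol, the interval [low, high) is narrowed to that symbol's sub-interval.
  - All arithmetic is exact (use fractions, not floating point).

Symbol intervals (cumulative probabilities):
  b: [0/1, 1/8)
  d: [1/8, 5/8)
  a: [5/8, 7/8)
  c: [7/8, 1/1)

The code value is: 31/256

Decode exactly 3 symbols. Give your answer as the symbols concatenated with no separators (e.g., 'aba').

Step 1: interval [0/1, 1/1), width = 1/1 - 0/1 = 1/1
  'b': [0/1 + 1/1*0/1, 0/1 + 1/1*1/8) = [0/1, 1/8) <- contains code 31/256
  'd': [0/1 + 1/1*1/8, 0/1 + 1/1*5/8) = [1/8, 5/8)
  'a': [0/1 + 1/1*5/8, 0/1 + 1/1*7/8) = [5/8, 7/8)
  'c': [0/1 + 1/1*7/8, 0/1 + 1/1*1/1) = [7/8, 1/1)
  emit 'b', narrow to [0/1, 1/8)
Step 2: interval [0/1, 1/8), width = 1/8 - 0/1 = 1/8
  'b': [0/1 + 1/8*0/1, 0/1 + 1/8*1/8) = [0/1, 1/64)
  'd': [0/1 + 1/8*1/8, 0/1 + 1/8*5/8) = [1/64, 5/64)
  'a': [0/1 + 1/8*5/8, 0/1 + 1/8*7/8) = [5/64, 7/64)
  'c': [0/1 + 1/8*7/8, 0/1 + 1/8*1/1) = [7/64, 1/8) <- contains code 31/256
  emit 'c', narrow to [7/64, 1/8)
Step 3: interval [7/64, 1/8), width = 1/8 - 7/64 = 1/64
  'b': [7/64 + 1/64*0/1, 7/64 + 1/64*1/8) = [7/64, 57/512)
  'd': [7/64 + 1/64*1/8, 7/64 + 1/64*5/8) = [57/512, 61/512)
  'a': [7/64 + 1/64*5/8, 7/64 + 1/64*7/8) = [61/512, 63/512) <- contains code 31/256
  'c': [7/64 + 1/64*7/8, 7/64 + 1/64*1/1) = [63/512, 1/8)
  emit 'a', narrow to [61/512, 63/512)

Answer: bca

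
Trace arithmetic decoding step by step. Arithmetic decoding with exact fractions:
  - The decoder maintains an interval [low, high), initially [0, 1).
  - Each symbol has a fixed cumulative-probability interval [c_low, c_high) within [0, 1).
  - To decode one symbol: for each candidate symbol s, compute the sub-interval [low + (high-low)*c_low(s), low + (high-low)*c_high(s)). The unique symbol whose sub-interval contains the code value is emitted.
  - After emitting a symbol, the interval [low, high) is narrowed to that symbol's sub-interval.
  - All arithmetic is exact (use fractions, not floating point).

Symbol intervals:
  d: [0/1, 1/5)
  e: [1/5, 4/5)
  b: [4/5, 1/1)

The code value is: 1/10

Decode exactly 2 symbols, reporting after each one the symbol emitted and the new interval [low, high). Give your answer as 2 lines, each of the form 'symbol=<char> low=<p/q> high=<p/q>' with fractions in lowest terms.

Step 1: interval [0/1, 1/1), width = 1/1 - 0/1 = 1/1
  'd': [0/1 + 1/1*0/1, 0/1 + 1/1*1/5) = [0/1, 1/5) <- contains code 1/10
  'e': [0/1 + 1/1*1/5, 0/1 + 1/1*4/5) = [1/5, 4/5)
  'b': [0/1 + 1/1*4/5, 0/1 + 1/1*1/1) = [4/5, 1/1)
  emit 'd', narrow to [0/1, 1/5)
Step 2: interval [0/1, 1/5), width = 1/5 - 0/1 = 1/5
  'd': [0/1 + 1/5*0/1, 0/1 + 1/5*1/5) = [0/1, 1/25)
  'e': [0/1 + 1/5*1/5, 0/1 + 1/5*4/5) = [1/25, 4/25) <- contains code 1/10
  'b': [0/1 + 1/5*4/5, 0/1 + 1/5*1/1) = [4/25, 1/5)
  emit 'e', narrow to [1/25, 4/25)

Answer: symbol=d low=0/1 high=1/5
symbol=e low=1/25 high=4/25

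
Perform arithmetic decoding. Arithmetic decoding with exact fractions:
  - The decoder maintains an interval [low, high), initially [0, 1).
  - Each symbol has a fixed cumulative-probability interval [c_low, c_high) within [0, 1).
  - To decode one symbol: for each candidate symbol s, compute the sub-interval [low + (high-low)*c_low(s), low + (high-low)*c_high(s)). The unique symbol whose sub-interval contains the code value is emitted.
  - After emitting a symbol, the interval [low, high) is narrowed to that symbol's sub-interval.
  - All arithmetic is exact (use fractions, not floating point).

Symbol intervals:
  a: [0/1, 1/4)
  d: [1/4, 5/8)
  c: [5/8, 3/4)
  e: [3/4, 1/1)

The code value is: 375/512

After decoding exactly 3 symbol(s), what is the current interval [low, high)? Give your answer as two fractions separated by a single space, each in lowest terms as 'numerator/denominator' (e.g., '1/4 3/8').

Answer: 93/128 189/256

Derivation:
Step 1: interval [0/1, 1/1), width = 1/1 - 0/1 = 1/1
  'a': [0/1 + 1/1*0/1, 0/1 + 1/1*1/4) = [0/1, 1/4)
  'd': [0/1 + 1/1*1/4, 0/1 + 1/1*5/8) = [1/4, 5/8)
  'c': [0/1 + 1/1*5/8, 0/1 + 1/1*3/4) = [5/8, 3/4) <- contains code 375/512
  'e': [0/1 + 1/1*3/4, 0/1 + 1/1*1/1) = [3/4, 1/1)
  emit 'c', narrow to [5/8, 3/4)
Step 2: interval [5/8, 3/4), width = 3/4 - 5/8 = 1/8
  'a': [5/8 + 1/8*0/1, 5/8 + 1/8*1/4) = [5/8, 21/32)
  'd': [5/8 + 1/8*1/4, 5/8 + 1/8*5/8) = [21/32, 45/64)
  'c': [5/8 + 1/8*5/8, 5/8 + 1/8*3/4) = [45/64, 23/32)
  'e': [5/8 + 1/8*3/4, 5/8 + 1/8*1/1) = [23/32, 3/4) <- contains code 375/512
  emit 'e', narrow to [23/32, 3/4)
Step 3: interval [23/32, 3/4), width = 3/4 - 23/32 = 1/32
  'a': [23/32 + 1/32*0/1, 23/32 + 1/32*1/4) = [23/32, 93/128)
  'd': [23/32 + 1/32*1/4, 23/32 + 1/32*5/8) = [93/128, 189/256) <- contains code 375/512
  'c': [23/32 + 1/32*5/8, 23/32 + 1/32*3/4) = [189/256, 95/128)
  'e': [23/32 + 1/32*3/4, 23/32 + 1/32*1/1) = [95/128, 3/4)
  emit 'd', narrow to [93/128, 189/256)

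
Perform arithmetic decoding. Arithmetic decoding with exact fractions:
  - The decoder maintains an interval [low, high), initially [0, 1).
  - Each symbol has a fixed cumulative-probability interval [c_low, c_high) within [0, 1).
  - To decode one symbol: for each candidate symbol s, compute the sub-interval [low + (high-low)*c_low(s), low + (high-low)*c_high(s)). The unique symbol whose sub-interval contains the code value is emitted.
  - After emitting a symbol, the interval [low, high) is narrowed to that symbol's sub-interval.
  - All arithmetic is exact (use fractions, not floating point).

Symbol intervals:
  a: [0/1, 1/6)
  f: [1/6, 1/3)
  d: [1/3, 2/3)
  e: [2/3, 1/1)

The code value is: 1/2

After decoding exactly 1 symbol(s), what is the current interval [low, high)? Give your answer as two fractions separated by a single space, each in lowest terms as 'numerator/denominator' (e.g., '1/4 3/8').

Answer: 1/3 2/3

Derivation:
Step 1: interval [0/1, 1/1), width = 1/1 - 0/1 = 1/1
  'a': [0/1 + 1/1*0/1, 0/1 + 1/1*1/6) = [0/1, 1/6)
  'f': [0/1 + 1/1*1/6, 0/1 + 1/1*1/3) = [1/6, 1/3)
  'd': [0/1 + 1/1*1/3, 0/1 + 1/1*2/3) = [1/3, 2/3) <- contains code 1/2
  'e': [0/1 + 1/1*2/3, 0/1 + 1/1*1/1) = [2/3, 1/1)
  emit 'd', narrow to [1/3, 2/3)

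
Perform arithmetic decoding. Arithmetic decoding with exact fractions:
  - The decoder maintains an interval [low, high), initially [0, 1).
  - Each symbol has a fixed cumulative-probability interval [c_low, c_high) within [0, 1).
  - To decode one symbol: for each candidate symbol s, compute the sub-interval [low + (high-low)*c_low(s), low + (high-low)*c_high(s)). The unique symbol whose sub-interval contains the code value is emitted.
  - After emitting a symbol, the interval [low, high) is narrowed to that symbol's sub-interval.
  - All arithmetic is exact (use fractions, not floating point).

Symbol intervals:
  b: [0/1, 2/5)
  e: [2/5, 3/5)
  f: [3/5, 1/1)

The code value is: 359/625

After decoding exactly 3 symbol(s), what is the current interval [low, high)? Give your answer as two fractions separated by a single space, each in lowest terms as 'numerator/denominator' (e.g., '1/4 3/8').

Step 1: interval [0/1, 1/1), width = 1/1 - 0/1 = 1/1
  'b': [0/1 + 1/1*0/1, 0/1 + 1/1*2/5) = [0/1, 2/5)
  'e': [0/1 + 1/1*2/5, 0/1 + 1/1*3/5) = [2/5, 3/5) <- contains code 359/625
  'f': [0/1 + 1/1*3/5, 0/1 + 1/1*1/1) = [3/5, 1/1)
  emit 'e', narrow to [2/5, 3/5)
Step 2: interval [2/5, 3/5), width = 3/5 - 2/5 = 1/5
  'b': [2/5 + 1/5*0/1, 2/5 + 1/5*2/5) = [2/5, 12/25)
  'e': [2/5 + 1/5*2/5, 2/5 + 1/5*3/5) = [12/25, 13/25)
  'f': [2/5 + 1/5*3/5, 2/5 + 1/5*1/1) = [13/25, 3/5) <- contains code 359/625
  emit 'f', narrow to [13/25, 3/5)
Step 3: interval [13/25, 3/5), width = 3/5 - 13/25 = 2/25
  'b': [13/25 + 2/25*0/1, 13/25 + 2/25*2/5) = [13/25, 69/125)
  'e': [13/25 + 2/25*2/5, 13/25 + 2/25*3/5) = [69/125, 71/125)
  'f': [13/25 + 2/25*3/5, 13/25 + 2/25*1/1) = [71/125, 3/5) <- contains code 359/625
  emit 'f', narrow to [71/125, 3/5)

Answer: 71/125 3/5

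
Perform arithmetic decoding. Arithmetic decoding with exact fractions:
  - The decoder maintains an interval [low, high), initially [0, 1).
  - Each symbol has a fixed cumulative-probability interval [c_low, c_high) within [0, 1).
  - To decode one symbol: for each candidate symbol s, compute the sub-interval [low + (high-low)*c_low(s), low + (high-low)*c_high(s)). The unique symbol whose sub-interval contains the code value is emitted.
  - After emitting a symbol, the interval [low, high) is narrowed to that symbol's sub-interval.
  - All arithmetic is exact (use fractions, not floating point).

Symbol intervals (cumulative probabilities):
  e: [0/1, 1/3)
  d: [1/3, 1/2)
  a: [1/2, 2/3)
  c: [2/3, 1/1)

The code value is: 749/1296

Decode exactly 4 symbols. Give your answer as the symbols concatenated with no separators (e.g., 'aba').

Step 1: interval [0/1, 1/1), width = 1/1 - 0/1 = 1/1
  'e': [0/1 + 1/1*0/1, 0/1 + 1/1*1/3) = [0/1, 1/3)
  'd': [0/1 + 1/1*1/3, 0/1 + 1/1*1/2) = [1/3, 1/2)
  'a': [0/1 + 1/1*1/2, 0/1 + 1/1*2/3) = [1/2, 2/3) <- contains code 749/1296
  'c': [0/1 + 1/1*2/3, 0/1 + 1/1*1/1) = [2/3, 1/1)
  emit 'a', narrow to [1/2, 2/3)
Step 2: interval [1/2, 2/3), width = 2/3 - 1/2 = 1/6
  'e': [1/2 + 1/6*0/1, 1/2 + 1/6*1/3) = [1/2, 5/9)
  'd': [1/2 + 1/6*1/3, 1/2 + 1/6*1/2) = [5/9, 7/12) <- contains code 749/1296
  'a': [1/2 + 1/6*1/2, 1/2 + 1/6*2/3) = [7/12, 11/18)
  'c': [1/2 + 1/6*2/3, 1/2 + 1/6*1/1) = [11/18, 2/3)
  emit 'd', narrow to [5/9, 7/12)
Step 3: interval [5/9, 7/12), width = 7/12 - 5/9 = 1/36
  'e': [5/9 + 1/36*0/1, 5/9 + 1/36*1/3) = [5/9, 61/108)
  'd': [5/9 + 1/36*1/3, 5/9 + 1/36*1/2) = [61/108, 41/72)
  'a': [5/9 + 1/36*1/2, 5/9 + 1/36*2/3) = [41/72, 31/54)
  'c': [5/9 + 1/36*2/3, 5/9 + 1/36*1/1) = [31/54, 7/12) <- contains code 749/1296
  emit 'c', narrow to [31/54, 7/12)
Step 4: interval [31/54, 7/12), width = 7/12 - 31/54 = 1/108
  'e': [31/54 + 1/108*0/1, 31/54 + 1/108*1/3) = [31/54, 187/324)
  'd': [31/54 + 1/108*1/3, 31/54 + 1/108*1/2) = [187/324, 125/216) <- contains code 749/1296
  'a': [31/54 + 1/108*1/2, 31/54 + 1/108*2/3) = [125/216, 47/81)
  'c': [31/54 + 1/108*2/3, 31/54 + 1/108*1/1) = [47/81, 7/12)
  emit 'd', narrow to [187/324, 125/216)

Answer: adcd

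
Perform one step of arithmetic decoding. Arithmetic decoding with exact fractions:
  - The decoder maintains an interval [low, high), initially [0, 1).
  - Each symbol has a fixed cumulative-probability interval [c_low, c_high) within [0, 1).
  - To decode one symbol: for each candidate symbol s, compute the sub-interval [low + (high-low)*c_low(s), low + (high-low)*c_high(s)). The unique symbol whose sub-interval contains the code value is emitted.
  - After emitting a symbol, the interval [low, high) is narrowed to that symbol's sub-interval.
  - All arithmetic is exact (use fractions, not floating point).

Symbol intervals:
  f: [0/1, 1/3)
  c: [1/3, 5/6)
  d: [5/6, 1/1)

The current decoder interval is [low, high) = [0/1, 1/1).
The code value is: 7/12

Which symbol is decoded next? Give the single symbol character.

Answer: c

Derivation:
Interval width = high − low = 1/1 − 0/1 = 1/1
Scaled code = (code − low) / width = (7/12 − 0/1) / 1/1 = 7/12
  f: [0/1, 1/3) 
  c: [1/3, 5/6) ← scaled code falls here ✓
  d: [5/6, 1/1) 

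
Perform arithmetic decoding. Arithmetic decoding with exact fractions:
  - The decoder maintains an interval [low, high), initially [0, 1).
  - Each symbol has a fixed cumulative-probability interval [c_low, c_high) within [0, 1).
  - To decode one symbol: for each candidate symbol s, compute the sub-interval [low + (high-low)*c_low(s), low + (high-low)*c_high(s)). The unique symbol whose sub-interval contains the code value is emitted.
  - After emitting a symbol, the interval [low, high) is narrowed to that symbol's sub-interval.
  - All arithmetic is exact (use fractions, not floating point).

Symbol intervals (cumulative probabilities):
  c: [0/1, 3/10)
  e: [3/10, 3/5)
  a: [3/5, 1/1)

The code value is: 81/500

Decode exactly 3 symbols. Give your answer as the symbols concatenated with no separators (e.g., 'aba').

Step 1: interval [0/1, 1/1), width = 1/1 - 0/1 = 1/1
  'c': [0/1 + 1/1*0/1, 0/1 + 1/1*3/10) = [0/1, 3/10) <- contains code 81/500
  'e': [0/1 + 1/1*3/10, 0/1 + 1/1*3/5) = [3/10, 3/5)
  'a': [0/1 + 1/1*3/5, 0/1 + 1/1*1/1) = [3/5, 1/1)
  emit 'c', narrow to [0/1, 3/10)
Step 2: interval [0/1, 3/10), width = 3/10 - 0/1 = 3/10
  'c': [0/1 + 3/10*0/1, 0/1 + 3/10*3/10) = [0/1, 9/100)
  'e': [0/1 + 3/10*3/10, 0/1 + 3/10*3/5) = [9/100, 9/50) <- contains code 81/500
  'a': [0/1 + 3/10*3/5, 0/1 + 3/10*1/1) = [9/50, 3/10)
  emit 'e', narrow to [9/100, 9/50)
Step 3: interval [9/100, 9/50), width = 9/50 - 9/100 = 9/100
  'c': [9/100 + 9/100*0/1, 9/100 + 9/100*3/10) = [9/100, 117/1000)
  'e': [9/100 + 9/100*3/10, 9/100 + 9/100*3/5) = [117/1000, 18/125)
  'a': [9/100 + 9/100*3/5, 9/100 + 9/100*1/1) = [18/125, 9/50) <- contains code 81/500
  emit 'a', narrow to [18/125, 9/50)

Answer: cea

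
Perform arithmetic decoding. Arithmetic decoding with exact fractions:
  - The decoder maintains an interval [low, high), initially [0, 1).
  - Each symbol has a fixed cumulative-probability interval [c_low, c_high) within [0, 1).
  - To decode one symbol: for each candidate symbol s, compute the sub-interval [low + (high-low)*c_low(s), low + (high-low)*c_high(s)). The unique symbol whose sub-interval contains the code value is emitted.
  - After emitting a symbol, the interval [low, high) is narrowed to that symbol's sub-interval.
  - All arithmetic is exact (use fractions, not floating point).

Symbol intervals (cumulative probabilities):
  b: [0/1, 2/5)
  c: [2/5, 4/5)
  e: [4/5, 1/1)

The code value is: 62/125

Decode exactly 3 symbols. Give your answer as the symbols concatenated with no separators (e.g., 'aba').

Answer: cbc

Derivation:
Step 1: interval [0/1, 1/1), width = 1/1 - 0/1 = 1/1
  'b': [0/1 + 1/1*0/1, 0/1 + 1/1*2/5) = [0/1, 2/5)
  'c': [0/1 + 1/1*2/5, 0/1 + 1/1*4/5) = [2/5, 4/5) <- contains code 62/125
  'e': [0/1 + 1/1*4/5, 0/1 + 1/1*1/1) = [4/5, 1/1)
  emit 'c', narrow to [2/5, 4/5)
Step 2: interval [2/5, 4/5), width = 4/5 - 2/5 = 2/5
  'b': [2/5 + 2/5*0/1, 2/5 + 2/5*2/5) = [2/5, 14/25) <- contains code 62/125
  'c': [2/5 + 2/5*2/5, 2/5 + 2/5*4/5) = [14/25, 18/25)
  'e': [2/5 + 2/5*4/5, 2/5 + 2/5*1/1) = [18/25, 4/5)
  emit 'b', narrow to [2/5, 14/25)
Step 3: interval [2/5, 14/25), width = 14/25 - 2/5 = 4/25
  'b': [2/5 + 4/25*0/1, 2/5 + 4/25*2/5) = [2/5, 58/125)
  'c': [2/5 + 4/25*2/5, 2/5 + 4/25*4/5) = [58/125, 66/125) <- contains code 62/125
  'e': [2/5 + 4/25*4/5, 2/5 + 4/25*1/1) = [66/125, 14/25)
  emit 'c', narrow to [58/125, 66/125)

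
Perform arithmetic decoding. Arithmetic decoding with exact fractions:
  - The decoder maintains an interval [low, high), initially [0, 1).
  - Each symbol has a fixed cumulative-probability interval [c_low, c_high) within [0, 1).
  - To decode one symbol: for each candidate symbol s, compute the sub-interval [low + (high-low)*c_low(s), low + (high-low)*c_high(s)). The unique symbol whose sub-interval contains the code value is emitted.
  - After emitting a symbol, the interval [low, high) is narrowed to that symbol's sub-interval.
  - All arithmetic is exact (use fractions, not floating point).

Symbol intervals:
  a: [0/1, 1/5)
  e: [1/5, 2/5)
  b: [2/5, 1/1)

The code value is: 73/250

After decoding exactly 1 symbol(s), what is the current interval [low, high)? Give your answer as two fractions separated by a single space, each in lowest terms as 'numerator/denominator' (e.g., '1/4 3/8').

Step 1: interval [0/1, 1/1), width = 1/1 - 0/1 = 1/1
  'a': [0/1 + 1/1*0/1, 0/1 + 1/1*1/5) = [0/1, 1/5)
  'e': [0/1 + 1/1*1/5, 0/1 + 1/1*2/5) = [1/5, 2/5) <- contains code 73/250
  'b': [0/1 + 1/1*2/5, 0/1 + 1/1*1/1) = [2/5, 1/1)
  emit 'e', narrow to [1/5, 2/5)

Answer: 1/5 2/5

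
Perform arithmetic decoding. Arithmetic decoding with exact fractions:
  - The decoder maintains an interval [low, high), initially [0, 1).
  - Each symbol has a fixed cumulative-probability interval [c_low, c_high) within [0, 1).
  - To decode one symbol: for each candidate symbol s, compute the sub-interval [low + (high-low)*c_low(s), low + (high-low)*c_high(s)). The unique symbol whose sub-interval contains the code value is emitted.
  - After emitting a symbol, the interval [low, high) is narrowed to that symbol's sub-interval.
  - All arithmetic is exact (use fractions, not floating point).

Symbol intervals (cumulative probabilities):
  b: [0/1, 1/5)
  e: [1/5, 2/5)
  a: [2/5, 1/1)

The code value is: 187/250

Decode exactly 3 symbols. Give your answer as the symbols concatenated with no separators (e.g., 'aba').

Step 1: interval [0/1, 1/1), width = 1/1 - 0/1 = 1/1
  'b': [0/1 + 1/1*0/1, 0/1 + 1/1*1/5) = [0/1, 1/5)
  'e': [0/1 + 1/1*1/5, 0/1 + 1/1*2/5) = [1/5, 2/5)
  'a': [0/1 + 1/1*2/5, 0/1 + 1/1*1/1) = [2/5, 1/1) <- contains code 187/250
  emit 'a', narrow to [2/5, 1/1)
Step 2: interval [2/5, 1/1), width = 1/1 - 2/5 = 3/5
  'b': [2/5 + 3/5*0/1, 2/5 + 3/5*1/5) = [2/5, 13/25)
  'e': [2/5 + 3/5*1/5, 2/5 + 3/5*2/5) = [13/25, 16/25)
  'a': [2/5 + 3/5*2/5, 2/5 + 3/5*1/1) = [16/25, 1/1) <- contains code 187/250
  emit 'a', narrow to [16/25, 1/1)
Step 3: interval [16/25, 1/1), width = 1/1 - 16/25 = 9/25
  'b': [16/25 + 9/25*0/1, 16/25 + 9/25*1/5) = [16/25, 89/125)
  'e': [16/25 + 9/25*1/5, 16/25 + 9/25*2/5) = [89/125, 98/125) <- contains code 187/250
  'a': [16/25 + 9/25*2/5, 16/25 + 9/25*1/1) = [98/125, 1/1)
  emit 'e', narrow to [89/125, 98/125)

Answer: aae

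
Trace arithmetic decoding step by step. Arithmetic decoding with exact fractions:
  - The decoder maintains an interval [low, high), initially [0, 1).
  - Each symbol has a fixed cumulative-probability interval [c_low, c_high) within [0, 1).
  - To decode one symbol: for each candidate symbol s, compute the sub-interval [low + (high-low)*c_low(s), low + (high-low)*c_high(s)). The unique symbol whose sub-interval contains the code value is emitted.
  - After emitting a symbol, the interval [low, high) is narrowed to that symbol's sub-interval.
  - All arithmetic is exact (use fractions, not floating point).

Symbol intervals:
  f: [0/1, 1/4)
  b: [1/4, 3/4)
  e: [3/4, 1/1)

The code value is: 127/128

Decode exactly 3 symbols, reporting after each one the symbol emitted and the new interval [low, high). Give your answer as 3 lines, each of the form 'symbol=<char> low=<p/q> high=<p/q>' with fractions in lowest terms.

Step 1: interval [0/1, 1/1), width = 1/1 - 0/1 = 1/1
  'f': [0/1 + 1/1*0/1, 0/1 + 1/1*1/4) = [0/1, 1/4)
  'b': [0/1 + 1/1*1/4, 0/1 + 1/1*3/4) = [1/4, 3/4)
  'e': [0/1 + 1/1*3/4, 0/1 + 1/1*1/1) = [3/4, 1/1) <- contains code 127/128
  emit 'e', narrow to [3/4, 1/1)
Step 2: interval [3/4, 1/1), width = 1/1 - 3/4 = 1/4
  'f': [3/4 + 1/4*0/1, 3/4 + 1/4*1/4) = [3/4, 13/16)
  'b': [3/4 + 1/4*1/4, 3/4 + 1/4*3/4) = [13/16, 15/16)
  'e': [3/4 + 1/4*3/4, 3/4 + 1/4*1/1) = [15/16, 1/1) <- contains code 127/128
  emit 'e', narrow to [15/16, 1/1)
Step 3: interval [15/16, 1/1), width = 1/1 - 15/16 = 1/16
  'f': [15/16 + 1/16*0/1, 15/16 + 1/16*1/4) = [15/16, 61/64)
  'b': [15/16 + 1/16*1/4, 15/16 + 1/16*3/4) = [61/64, 63/64)
  'e': [15/16 + 1/16*3/4, 15/16 + 1/16*1/1) = [63/64, 1/1) <- contains code 127/128
  emit 'e', narrow to [63/64, 1/1)

Answer: symbol=e low=3/4 high=1/1
symbol=e low=15/16 high=1/1
symbol=e low=63/64 high=1/1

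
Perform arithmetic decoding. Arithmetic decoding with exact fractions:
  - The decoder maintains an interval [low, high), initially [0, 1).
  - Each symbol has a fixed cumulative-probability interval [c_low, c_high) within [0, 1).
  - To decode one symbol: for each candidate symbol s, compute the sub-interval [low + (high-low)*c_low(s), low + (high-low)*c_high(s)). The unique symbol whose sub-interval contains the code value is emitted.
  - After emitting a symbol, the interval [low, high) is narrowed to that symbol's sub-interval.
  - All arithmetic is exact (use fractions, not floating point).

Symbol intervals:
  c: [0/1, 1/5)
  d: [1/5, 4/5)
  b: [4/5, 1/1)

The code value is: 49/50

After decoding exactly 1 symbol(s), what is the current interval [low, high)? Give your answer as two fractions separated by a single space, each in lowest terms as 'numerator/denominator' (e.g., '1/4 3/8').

Step 1: interval [0/1, 1/1), width = 1/1 - 0/1 = 1/1
  'c': [0/1 + 1/1*0/1, 0/1 + 1/1*1/5) = [0/1, 1/5)
  'd': [0/1 + 1/1*1/5, 0/1 + 1/1*4/5) = [1/5, 4/5)
  'b': [0/1 + 1/1*4/5, 0/1 + 1/1*1/1) = [4/5, 1/1) <- contains code 49/50
  emit 'b', narrow to [4/5, 1/1)

Answer: 4/5 1/1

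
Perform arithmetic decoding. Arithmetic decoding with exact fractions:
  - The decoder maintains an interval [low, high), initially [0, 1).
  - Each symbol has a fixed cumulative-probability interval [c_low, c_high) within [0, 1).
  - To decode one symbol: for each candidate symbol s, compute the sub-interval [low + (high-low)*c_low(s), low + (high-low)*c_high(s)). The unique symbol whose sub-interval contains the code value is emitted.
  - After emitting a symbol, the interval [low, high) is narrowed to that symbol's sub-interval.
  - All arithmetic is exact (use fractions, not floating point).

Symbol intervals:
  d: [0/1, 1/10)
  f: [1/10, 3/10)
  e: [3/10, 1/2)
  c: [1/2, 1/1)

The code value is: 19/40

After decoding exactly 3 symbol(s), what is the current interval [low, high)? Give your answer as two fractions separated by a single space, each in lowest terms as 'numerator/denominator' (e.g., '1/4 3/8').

Step 1: interval [0/1, 1/1), width = 1/1 - 0/1 = 1/1
  'd': [0/1 + 1/1*0/1, 0/1 + 1/1*1/10) = [0/1, 1/10)
  'f': [0/1 + 1/1*1/10, 0/1 + 1/1*3/10) = [1/10, 3/10)
  'e': [0/1 + 1/1*3/10, 0/1 + 1/1*1/2) = [3/10, 1/2) <- contains code 19/40
  'c': [0/1 + 1/1*1/2, 0/1 + 1/1*1/1) = [1/2, 1/1)
  emit 'e', narrow to [3/10, 1/2)
Step 2: interval [3/10, 1/2), width = 1/2 - 3/10 = 1/5
  'd': [3/10 + 1/5*0/1, 3/10 + 1/5*1/10) = [3/10, 8/25)
  'f': [3/10 + 1/5*1/10, 3/10 + 1/5*3/10) = [8/25, 9/25)
  'e': [3/10 + 1/5*3/10, 3/10 + 1/5*1/2) = [9/25, 2/5)
  'c': [3/10 + 1/5*1/2, 3/10 + 1/5*1/1) = [2/5, 1/2) <- contains code 19/40
  emit 'c', narrow to [2/5, 1/2)
Step 3: interval [2/5, 1/2), width = 1/2 - 2/5 = 1/10
  'd': [2/5 + 1/10*0/1, 2/5 + 1/10*1/10) = [2/5, 41/100)
  'f': [2/5 + 1/10*1/10, 2/5 + 1/10*3/10) = [41/100, 43/100)
  'e': [2/5 + 1/10*3/10, 2/5 + 1/10*1/2) = [43/100, 9/20)
  'c': [2/5 + 1/10*1/2, 2/5 + 1/10*1/1) = [9/20, 1/2) <- contains code 19/40
  emit 'c', narrow to [9/20, 1/2)

Answer: 9/20 1/2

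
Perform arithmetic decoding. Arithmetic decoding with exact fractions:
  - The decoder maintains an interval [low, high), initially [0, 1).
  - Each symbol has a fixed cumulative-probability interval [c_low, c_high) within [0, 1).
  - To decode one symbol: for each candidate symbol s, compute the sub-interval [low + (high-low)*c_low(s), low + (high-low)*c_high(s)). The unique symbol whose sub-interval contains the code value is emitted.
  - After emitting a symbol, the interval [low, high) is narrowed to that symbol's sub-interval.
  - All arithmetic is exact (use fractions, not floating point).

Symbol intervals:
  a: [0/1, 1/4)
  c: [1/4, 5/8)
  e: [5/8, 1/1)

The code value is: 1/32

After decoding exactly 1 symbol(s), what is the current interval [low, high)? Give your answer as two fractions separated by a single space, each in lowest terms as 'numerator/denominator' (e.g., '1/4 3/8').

Step 1: interval [0/1, 1/1), width = 1/1 - 0/1 = 1/1
  'a': [0/1 + 1/1*0/1, 0/1 + 1/1*1/4) = [0/1, 1/4) <- contains code 1/32
  'c': [0/1 + 1/1*1/4, 0/1 + 1/1*5/8) = [1/4, 5/8)
  'e': [0/1 + 1/1*5/8, 0/1 + 1/1*1/1) = [5/8, 1/1)
  emit 'a', narrow to [0/1, 1/4)

Answer: 0/1 1/4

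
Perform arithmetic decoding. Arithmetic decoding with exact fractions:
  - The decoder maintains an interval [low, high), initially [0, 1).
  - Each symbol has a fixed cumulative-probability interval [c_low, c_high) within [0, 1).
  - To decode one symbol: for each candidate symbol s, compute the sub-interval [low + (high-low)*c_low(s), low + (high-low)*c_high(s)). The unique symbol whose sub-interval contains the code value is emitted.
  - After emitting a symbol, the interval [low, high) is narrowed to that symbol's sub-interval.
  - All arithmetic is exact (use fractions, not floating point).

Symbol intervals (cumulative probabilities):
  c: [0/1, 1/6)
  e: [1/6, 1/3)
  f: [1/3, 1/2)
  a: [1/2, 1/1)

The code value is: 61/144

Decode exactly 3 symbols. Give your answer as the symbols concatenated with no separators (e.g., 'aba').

Answer: fac

Derivation:
Step 1: interval [0/1, 1/1), width = 1/1 - 0/1 = 1/1
  'c': [0/1 + 1/1*0/1, 0/1 + 1/1*1/6) = [0/1, 1/6)
  'e': [0/1 + 1/1*1/6, 0/1 + 1/1*1/3) = [1/6, 1/3)
  'f': [0/1 + 1/1*1/3, 0/1 + 1/1*1/2) = [1/3, 1/2) <- contains code 61/144
  'a': [0/1 + 1/1*1/2, 0/1 + 1/1*1/1) = [1/2, 1/1)
  emit 'f', narrow to [1/3, 1/2)
Step 2: interval [1/3, 1/2), width = 1/2 - 1/3 = 1/6
  'c': [1/3 + 1/6*0/1, 1/3 + 1/6*1/6) = [1/3, 13/36)
  'e': [1/3 + 1/6*1/6, 1/3 + 1/6*1/3) = [13/36, 7/18)
  'f': [1/3 + 1/6*1/3, 1/3 + 1/6*1/2) = [7/18, 5/12)
  'a': [1/3 + 1/6*1/2, 1/3 + 1/6*1/1) = [5/12, 1/2) <- contains code 61/144
  emit 'a', narrow to [5/12, 1/2)
Step 3: interval [5/12, 1/2), width = 1/2 - 5/12 = 1/12
  'c': [5/12 + 1/12*0/1, 5/12 + 1/12*1/6) = [5/12, 31/72) <- contains code 61/144
  'e': [5/12 + 1/12*1/6, 5/12 + 1/12*1/3) = [31/72, 4/9)
  'f': [5/12 + 1/12*1/3, 5/12 + 1/12*1/2) = [4/9, 11/24)
  'a': [5/12 + 1/12*1/2, 5/12 + 1/12*1/1) = [11/24, 1/2)
  emit 'c', narrow to [5/12, 31/72)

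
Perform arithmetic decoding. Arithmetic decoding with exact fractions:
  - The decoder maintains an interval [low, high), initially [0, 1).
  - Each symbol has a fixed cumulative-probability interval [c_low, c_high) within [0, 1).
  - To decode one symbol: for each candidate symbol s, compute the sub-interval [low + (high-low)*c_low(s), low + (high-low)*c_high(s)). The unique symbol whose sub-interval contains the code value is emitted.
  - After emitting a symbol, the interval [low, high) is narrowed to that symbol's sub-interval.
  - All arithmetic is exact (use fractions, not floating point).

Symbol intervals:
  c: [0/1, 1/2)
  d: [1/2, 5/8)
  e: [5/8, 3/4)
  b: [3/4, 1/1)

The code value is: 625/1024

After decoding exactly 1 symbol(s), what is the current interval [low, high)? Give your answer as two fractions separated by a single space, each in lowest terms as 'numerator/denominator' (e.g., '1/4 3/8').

Answer: 1/2 5/8

Derivation:
Step 1: interval [0/1, 1/1), width = 1/1 - 0/1 = 1/1
  'c': [0/1 + 1/1*0/1, 0/1 + 1/1*1/2) = [0/1, 1/2)
  'd': [0/1 + 1/1*1/2, 0/1 + 1/1*5/8) = [1/2, 5/8) <- contains code 625/1024
  'e': [0/1 + 1/1*5/8, 0/1 + 1/1*3/4) = [5/8, 3/4)
  'b': [0/1 + 1/1*3/4, 0/1 + 1/1*1/1) = [3/4, 1/1)
  emit 'd', narrow to [1/2, 5/8)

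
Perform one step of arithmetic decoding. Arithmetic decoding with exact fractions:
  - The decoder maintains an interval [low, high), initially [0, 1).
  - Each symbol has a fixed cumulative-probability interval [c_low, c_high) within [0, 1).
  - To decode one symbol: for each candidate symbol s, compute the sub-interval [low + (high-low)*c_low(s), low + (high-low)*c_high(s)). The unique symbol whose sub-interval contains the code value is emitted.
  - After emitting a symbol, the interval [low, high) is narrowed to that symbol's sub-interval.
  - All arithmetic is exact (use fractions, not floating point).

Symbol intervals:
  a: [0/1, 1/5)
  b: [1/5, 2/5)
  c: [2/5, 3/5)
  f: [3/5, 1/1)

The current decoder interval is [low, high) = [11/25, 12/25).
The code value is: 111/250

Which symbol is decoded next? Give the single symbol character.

Interval width = high − low = 12/25 − 11/25 = 1/25
Scaled code = (code − low) / width = (111/250 − 11/25) / 1/25 = 1/10
  a: [0/1, 1/5) ← scaled code falls here ✓
  b: [1/5, 2/5) 
  c: [2/5, 3/5) 
  f: [3/5, 1/1) 

Answer: a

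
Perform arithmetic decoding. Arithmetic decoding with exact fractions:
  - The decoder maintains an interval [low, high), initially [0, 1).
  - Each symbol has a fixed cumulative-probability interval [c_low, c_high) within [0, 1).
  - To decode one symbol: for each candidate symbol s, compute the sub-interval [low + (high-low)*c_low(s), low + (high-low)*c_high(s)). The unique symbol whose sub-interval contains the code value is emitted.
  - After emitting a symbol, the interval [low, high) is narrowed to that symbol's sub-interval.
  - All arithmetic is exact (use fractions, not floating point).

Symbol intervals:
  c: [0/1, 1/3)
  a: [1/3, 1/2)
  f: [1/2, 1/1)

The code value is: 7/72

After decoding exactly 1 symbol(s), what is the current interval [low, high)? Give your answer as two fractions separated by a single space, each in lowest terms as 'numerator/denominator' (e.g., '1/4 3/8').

Answer: 0/1 1/3

Derivation:
Step 1: interval [0/1, 1/1), width = 1/1 - 0/1 = 1/1
  'c': [0/1 + 1/1*0/1, 0/1 + 1/1*1/3) = [0/1, 1/3) <- contains code 7/72
  'a': [0/1 + 1/1*1/3, 0/1 + 1/1*1/2) = [1/3, 1/2)
  'f': [0/1 + 1/1*1/2, 0/1 + 1/1*1/1) = [1/2, 1/1)
  emit 'c', narrow to [0/1, 1/3)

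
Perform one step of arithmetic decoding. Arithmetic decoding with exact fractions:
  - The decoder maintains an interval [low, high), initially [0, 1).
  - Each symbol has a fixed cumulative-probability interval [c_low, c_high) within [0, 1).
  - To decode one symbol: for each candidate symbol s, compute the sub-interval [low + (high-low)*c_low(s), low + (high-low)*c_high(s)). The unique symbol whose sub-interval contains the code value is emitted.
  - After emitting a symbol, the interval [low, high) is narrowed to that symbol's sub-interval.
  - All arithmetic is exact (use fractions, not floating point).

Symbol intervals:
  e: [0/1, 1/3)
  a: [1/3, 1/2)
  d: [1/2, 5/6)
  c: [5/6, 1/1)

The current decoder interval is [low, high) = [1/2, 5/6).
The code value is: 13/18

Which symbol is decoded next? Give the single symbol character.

Interval width = high − low = 5/6 − 1/2 = 1/3
Scaled code = (code − low) / width = (13/18 − 1/2) / 1/3 = 2/3
  e: [0/1, 1/3) 
  a: [1/3, 1/2) 
  d: [1/2, 5/6) ← scaled code falls here ✓
  c: [5/6, 1/1) 

Answer: d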